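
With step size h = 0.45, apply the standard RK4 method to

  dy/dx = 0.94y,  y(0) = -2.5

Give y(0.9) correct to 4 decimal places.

-5.8248

RK4: k1 = f(x_n, y_n); k2 = f(x_n + h/2, y_n + (h/2)·k1); k3 = f(x_n + h/2, y_n + (h/2)·k2); k4 = f(x_n + h, y_n + h·k3); y_{n+1} = y_n + (h/6)·(k1 + 2k2 + 2k3 + k4).
x=0.000000, y=-2.500000:
  k1 = f(0.000000, -2.500000) = -2.350000
  k2 = f(0.225000, -3.028750) = -2.847025
  k3 = f(0.225000, -3.140581) = -2.952146
  k4 = f(0.450000, -3.828466) = -3.598758
  y ← -2.500000 + (0.45/6)·(k1 + 2k2 + 2k3 + k4) = -3.816032
x=0.450000, y=-3.816032:
  k1 = f(0.450000, -3.816032) = -3.587070
  k2 = f(0.675000, -4.623123) = -4.345736
  k3 = f(0.675000, -4.793823) = -4.506194
  k4 = f(0.900000, -5.843820) = -5.493190
  y ← -3.816032 + (0.45/6)·(k1 + 2k2 + 2k3 + k4) = -5.824841
y(0.9) ≈ -5.8248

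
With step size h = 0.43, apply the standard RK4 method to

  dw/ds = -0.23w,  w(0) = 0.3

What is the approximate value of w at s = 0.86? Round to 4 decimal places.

RK4: k1 = f(s_n, w_n); k2 = f(s_n + h/2, w_n + (h/2)·k1); k3 = f(s_n + h/2, w_n + (h/2)·k2); k4 = f(s_n + h, w_n + h·k3); w_{n+1} = w_n + (h/6)·(k1 + 2k2 + 2k3 + k4).
s=0.000000, w=0.300000:
  k1 = f(0.000000, 0.300000) = -0.069000
  k2 = f(0.215000, 0.285165) = -0.065588
  k3 = f(0.215000, 0.285899) = -0.065757
  k4 = f(0.430000, 0.271725) = -0.062497
  w ← 0.300000 + (0.43/6)·(k1 + 2k2 + 2k3 + k4) = 0.271750
s=0.430000, w=0.271750:
  k1 = f(0.430000, 0.271750) = -0.062503
  k2 = f(0.645000, 0.258312) = -0.059412
  k3 = f(0.645000, 0.258976) = -0.059565
  k4 = f(0.860000, 0.246137) = -0.056612
  w ← 0.271750 + (0.43/6)·(k1 + 2k2 + 2k3 + k4) = 0.246160
w(0.86) ≈ 0.2462

0.2462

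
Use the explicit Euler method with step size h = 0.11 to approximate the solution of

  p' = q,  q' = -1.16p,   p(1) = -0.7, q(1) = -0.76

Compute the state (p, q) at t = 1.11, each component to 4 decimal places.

Euler on (p,q): p_{n+1} = p_n + h·p', q_{n+1} = q_n + h·q'.
1.000000: (-0.700000, -0.760000); f=(-0.760000, 0.812000) → (-0.783600, -0.670680)
(p(1.11), q(1.11)) ≈ (-0.7836, -0.6707)

-0.7836, -0.6707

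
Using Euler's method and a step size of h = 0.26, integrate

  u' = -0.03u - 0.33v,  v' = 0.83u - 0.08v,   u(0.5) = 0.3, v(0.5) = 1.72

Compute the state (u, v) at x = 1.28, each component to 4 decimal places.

-0.1509, 1.7084

Euler on (u,v): u_{n+1} = u_n + h·u', v_{n+1} = v_n + h·v'.
0.500000: (0.300000, 1.720000); f=(-0.576600, 0.111400) → (0.150084, 1.748964)
0.760000: (0.150084, 1.748964); f=(-0.581661, -0.015347) → (-0.001148, 1.744974)
1.020000: (-0.001148, 1.744974); f=(-0.575807, -0.140551) → (-0.150858, 1.708431)
(u(1.28), v(1.28)) ≈ (-0.1509, 1.7084)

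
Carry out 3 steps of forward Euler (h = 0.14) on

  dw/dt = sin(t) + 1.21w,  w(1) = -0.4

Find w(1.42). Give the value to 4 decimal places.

Euler: w_{n+1} = w_n + h·f(t_n, w_n).
t=1.000000, w=-0.400000: f=0.357471 → w ← -0.400000 + 0.14·0.357471 = -0.349954
t=1.140000, w=-0.349954: f=0.485189 → w ← -0.349954 + 0.14·0.485189 = -0.282028
t=1.280000, w=-0.282028: f=0.616762 → w ← -0.282028 + 0.14·0.616762 = -0.195681
w(1.42) ≈ -0.1957

-0.1957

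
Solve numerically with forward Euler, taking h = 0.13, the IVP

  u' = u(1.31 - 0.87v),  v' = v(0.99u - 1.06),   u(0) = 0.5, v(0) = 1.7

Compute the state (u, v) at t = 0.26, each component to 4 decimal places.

Euler on (u,v): u_{n+1} = u_n + h·u', v_{n+1} = v_n + h·v'.
0.000000: (0.500000, 1.700000); f=(-0.084500, -0.960500) → (0.489015, 1.575135)
0.130000: (0.489015, 1.575135); f=(-0.029521, -0.907081) → (0.485177, 1.457214)
(u(0.26), v(0.26)) ≈ (0.4852, 1.4572)

0.4852, 1.4572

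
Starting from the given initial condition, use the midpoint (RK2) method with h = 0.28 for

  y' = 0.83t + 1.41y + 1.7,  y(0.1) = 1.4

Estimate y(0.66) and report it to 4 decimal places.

Midpoint: k1 = f(t_n, y_n); k2 = f(t_n + h/2, y_n + (h/2)·k1); y_{n+1} = y_n + h·k2.
t=0.100000, y=1.400000:
  k1 = f(0.100000, 1.400000) = 3.757000
  k2 = f(0.240000, 1.925980) = 4.614832
  y ← 1.400000 + 0.28·4.614832 = 2.692153
t=0.380000, y=2.692153:
  k1 = f(0.380000, 2.692153) = 5.811336
  k2 = f(0.520000, 3.505740) = 7.074693
  y ← 2.692153 + 0.28·7.074693 = 4.673067
y(0.66) ≈ 4.6731

4.6731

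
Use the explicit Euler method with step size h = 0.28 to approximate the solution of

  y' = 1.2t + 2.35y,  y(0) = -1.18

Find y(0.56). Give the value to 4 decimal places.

Euler: y_{n+1} = y_n + h·f(t_n, y_n).
t=0.000000, y=-1.180000: f=-2.773000 → y ← -1.180000 + 0.28·(-2.773000) = -1.956440
t=0.280000, y=-1.956440: f=-4.261634 → y ← -1.956440 + 0.28·(-4.261634) = -3.149698
y(0.56) ≈ -3.1497

-3.1497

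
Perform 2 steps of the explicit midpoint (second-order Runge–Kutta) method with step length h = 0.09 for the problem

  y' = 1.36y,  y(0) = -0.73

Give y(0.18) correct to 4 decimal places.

-0.9320

Midpoint: k1 = f(x_n, y_n); k2 = f(x_n + h/2, y_n + (h/2)·k1); y_{n+1} = y_n + h·k2.
x=0.000000, y=-0.730000:
  k1 = f(0.000000, -0.730000) = -0.992800
  k2 = f(0.045000, -0.774676) = -1.053559
  y ← -0.730000 + 0.09·(-1.053559) = -0.824820
x=0.090000, y=-0.824820:
  k1 = f(0.090000, -0.824820) = -1.121756
  k2 = f(0.135000, -0.875299) = -1.190407
  y ← -0.824820 + 0.09·(-1.190407) = -0.931957
y(0.18) ≈ -0.9320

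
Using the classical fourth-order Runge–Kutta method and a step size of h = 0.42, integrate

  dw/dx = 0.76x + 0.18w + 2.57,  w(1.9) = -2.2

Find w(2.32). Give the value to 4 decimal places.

-0.5528

RK4: k1 = f(x_n, w_n); k2 = f(x_n + h/2, w_n + (h/2)·k1); k3 = f(x_n + h/2, w_n + (h/2)·k2); k4 = f(x_n + h, w_n + h·k3); w_{n+1} = w_n + (h/6)·(k1 + 2k2 + 2k3 + k4).
x=1.900000, w=-2.200000:
  k1 = f(1.900000, -2.200000) = 3.618000
  k2 = f(2.110000, -1.440220) = 3.914360
  k3 = f(2.110000, -1.377984) = 3.925563
  k4 = f(2.320000, -0.551264) = 4.233973
  w ← -2.200000 + (0.42/6)·(k1 + 2k2 + 2k3 + k4) = -0.552773
w(2.32) ≈ -0.5528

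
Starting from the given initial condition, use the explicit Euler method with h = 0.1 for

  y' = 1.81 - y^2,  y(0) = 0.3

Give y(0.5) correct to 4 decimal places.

0.9945

Euler: y_{n+1} = y_n + h·f(s_n, y_n).
s=0.000000, y=0.300000: f=1.720000 → y ← 0.300000 + 0.1·1.720000 = 0.472000
s=0.100000, y=0.472000: f=1.587216 → y ← 0.472000 + 0.1·1.587216 = 0.630722
s=0.200000, y=0.630722: f=1.412190 → y ← 0.630722 + 0.1·1.412190 = 0.771941
s=0.300000, y=0.771941: f=1.214108 → y ← 0.771941 + 0.1·1.214108 = 0.893351
s=0.400000, y=0.893351: f=1.011923 → y ← 0.893351 + 0.1·1.011923 = 0.994544
y(0.5) ≈ 0.9945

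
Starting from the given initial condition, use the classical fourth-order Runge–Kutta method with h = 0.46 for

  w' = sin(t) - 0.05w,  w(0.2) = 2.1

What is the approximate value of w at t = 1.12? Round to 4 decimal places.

2.5401

RK4: k1 = f(t_n, w_n); k2 = f(t_n + h/2, w_n + (h/2)·k1); k3 = f(t_n + h/2, w_n + (h/2)·k2); k4 = f(t_n + h, w_n + h·k3); w_{n+1} = w_n + (h/6)·(k1 + 2k2 + 2k3 + k4).
t=0.200000, w=2.100000:
  k1 = f(0.200000, 2.100000) = 0.093669
  k2 = f(0.430000, 2.121544) = 0.310794
  k3 = f(0.430000, 2.171483) = 0.308297
  k4 = f(0.660000, 2.241816) = 0.501026
  w ← 2.100000 + (0.46/6)·(k1 + 2k2 + 2k3 + k4) = 2.240520
t=0.660000, w=2.240520:
  k1 = f(0.660000, 2.240520) = 0.501091
  k2 = f(0.890000, 2.355771) = 0.659283
  k3 = f(0.890000, 2.392156) = 0.657464
  k4 = f(1.120000, 2.542954) = 0.772953
  w ← 2.240520 + (0.46/6)·(k1 + 2k2 + 2k3 + k4) = 2.540098
w(1.12) ≈ 2.5401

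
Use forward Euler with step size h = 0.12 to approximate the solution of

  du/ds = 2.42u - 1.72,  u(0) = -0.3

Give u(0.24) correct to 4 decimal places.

Euler: u_{n+1} = u_n + h·f(s_n, u_n).
s=0.000000, u=-0.300000: f=-2.446000 → u ← -0.300000 + 0.12·(-2.446000) = -0.593520
s=0.120000, u=-0.593520: f=-3.156318 → u ← -0.593520 + 0.12·(-3.156318) = -0.972278
u(0.24) ≈ -0.9723

-0.9723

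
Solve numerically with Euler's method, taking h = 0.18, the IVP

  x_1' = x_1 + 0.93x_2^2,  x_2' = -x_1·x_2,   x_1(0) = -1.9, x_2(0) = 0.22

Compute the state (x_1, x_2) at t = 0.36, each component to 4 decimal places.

Euler on (x_1,x_2): x_1_{n+1} = x_1_n + h·x_1', x_2_{n+1} = x_2_n + h·x_2'.
0.000000: (-1.900000, 0.220000); f=(-1.854988, 0.418000) → (-2.233898, 0.295240)
0.180000: (-2.233898, 0.295240); f=(-2.152833, 0.659536) → (-2.621408, 0.413956)
(x_1(0.36), x_2(0.36)) ≈ (-2.6214, 0.4140)

-2.6214, 0.4140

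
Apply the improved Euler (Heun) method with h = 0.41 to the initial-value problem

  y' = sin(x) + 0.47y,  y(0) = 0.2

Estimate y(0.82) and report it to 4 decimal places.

0.6398

Heun: k1 = f(x_n, y_n); k2 = f(x_n + h, y_n + h·k1); y_{n+1} = y_n + (h/2)·(k1 + k2).
x=0.000000, y=0.200000:
  k1 = f(0.000000, 0.200000) = 0.094000
  k2 = f(0.410000, 0.238540) = 0.510723
  y ← 0.200000 + (0.41/2)·(0.094000 + 0.510723) = 0.323968
x=0.410000, y=0.323968:
  k1 = f(0.410000, 0.323968) = 0.550874
  k2 = f(0.820000, 0.549827) = 0.989564
  y ← 0.323968 + (0.41/2)·(0.550874 + 0.989564) = 0.639758
y(0.82) ≈ 0.6398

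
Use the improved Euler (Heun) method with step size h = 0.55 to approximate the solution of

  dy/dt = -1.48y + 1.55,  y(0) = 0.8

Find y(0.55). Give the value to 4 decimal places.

Heun: k1 = f(t_n, y_n); k2 = f(t_n + h, y_n + h·k1); y_{n+1} = y_n + (h/2)·(k1 + k2).
t=0.000000, y=0.800000:
  k1 = f(0.000000, 0.800000) = 0.366000
  k2 = f(0.550000, 1.001300) = 0.068076
  y ← 0.800000 + (0.55/2)·(0.366000 + 0.068076) = 0.919371
y(0.55) ≈ 0.9194

0.9194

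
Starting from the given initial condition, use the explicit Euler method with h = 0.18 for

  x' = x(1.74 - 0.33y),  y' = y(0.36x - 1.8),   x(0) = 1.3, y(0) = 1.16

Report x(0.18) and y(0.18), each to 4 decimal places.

Euler on (x,y): x_{n+1} = x_n + h·x', y_{n+1} = y_n + h·y'.
0.000000: (1.300000, 1.160000); f=(1.764360, -1.545120) → (1.617585, 0.881878)
(x(0.18), y(0.18)) ≈ (1.6176, 0.8819)

1.6176, 0.8819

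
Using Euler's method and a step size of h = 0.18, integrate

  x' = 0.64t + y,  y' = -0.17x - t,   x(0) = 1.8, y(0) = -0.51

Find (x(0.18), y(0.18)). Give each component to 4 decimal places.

Euler on (x,y): x_{n+1} = x_n + h·x', y_{n+1} = y_n + h·y'.
0.000000: (1.800000, -0.510000); f=(-0.510000, -0.306000) → (1.708200, -0.565080)
(x(0.18), y(0.18)) ≈ (1.7082, -0.5651)

1.7082, -0.5651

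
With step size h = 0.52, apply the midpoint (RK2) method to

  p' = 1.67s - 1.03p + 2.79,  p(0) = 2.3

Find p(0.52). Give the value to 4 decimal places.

Midpoint: k1 = f(s_n, p_n); k2 = f(s_n + h/2, p_n + (h/2)·k1); p_{n+1} = p_n + h·k2.
s=0.000000, p=2.300000:
  k1 = f(0.000000, 2.300000) = 0.421000
  k2 = f(0.260000, 2.409460) = 0.742456
  p ← 2.300000 + 0.52·0.742456 = 2.686077
p(0.52) ≈ 2.6861

2.6861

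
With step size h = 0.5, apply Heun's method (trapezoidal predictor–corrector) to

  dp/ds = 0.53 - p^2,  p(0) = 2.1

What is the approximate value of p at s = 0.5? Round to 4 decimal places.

Heun: k1 = f(s_n, p_n); k2 = f(s_n + h, p_n + h·k1); p_{n+1} = p_n + (h/2)·(k1 + k2).
s=0.000000, p=2.100000:
  k1 = f(0.000000, 2.100000) = -3.880000
  k2 = f(0.500000, 0.160000) = 0.504400
  p ← 2.100000 + (0.5/2)·(-3.880000 + 0.504400) = 1.256100
p(0.5) ≈ 1.2561

1.2561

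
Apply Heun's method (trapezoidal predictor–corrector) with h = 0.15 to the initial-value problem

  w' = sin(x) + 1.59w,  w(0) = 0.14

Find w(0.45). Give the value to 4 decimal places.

Heun: k1 = f(x_n, w_n); k2 = f(x_n + h, w_n + h·k1); w_{n+1} = w_n + (h/2)·(k1 + k2).
x=0.000000, w=0.140000:
  k1 = f(0.000000, 0.140000) = 0.222600
  k2 = f(0.150000, 0.173390) = 0.425128
  w ← 0.140000 + (0.15/2)·(0.222600 + 0.425128) = 0.188580
x=0.150000, w=0.188580:
  k1 = f(0.150000, 0.188580) = 0.449280
  k2 = f(0.300000, 0.255972) = 0.702515
  w ← 0.188580 + (0.15/2)·(0.449280 + 0.702515) = 0.274964
x=0.300000, w=0.274964:
  k1 = f(0.300000, 0.274964) = 0.732713
  k2 = f(0.450000, 0.384871) = 1.046911
  w ← 0.274964 + (0.15/2)·(0.732713 + 1.046911) = 0.408436
w(0.45) ≈ 0.4084

0.4084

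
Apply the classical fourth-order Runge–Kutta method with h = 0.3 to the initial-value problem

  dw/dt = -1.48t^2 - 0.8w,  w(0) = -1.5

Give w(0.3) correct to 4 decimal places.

-1.1925

RK4: k1 = f(t_n, w_n); k2 = f(t_n + h/2, w_n + (h/2)·k1); k3 = f(t_n + h/2, w_n + (h/2)·k2); k4 = f(t_n + h, w_n + h·k3); w_{n+1} = w_n + (h/6)·(k1 + 2k2 + 2k3 + k4).
t=0.000000, w=-1.500000:
  k1 = f(0.000000, -1.500000) = 1.200000
  k2 = f(0.150000, -1.320000) = 1.022700
  k3 = f(0.150000, -1.346595) = 1.043976
  k4 = f(0.300000, -1.186807) = 0.816246
  w ← -1.500000 + (0.3/6)·(k1 + 2k2 + 2k3 + k4) = -1.192520
w(0.3) ≈ -1.1925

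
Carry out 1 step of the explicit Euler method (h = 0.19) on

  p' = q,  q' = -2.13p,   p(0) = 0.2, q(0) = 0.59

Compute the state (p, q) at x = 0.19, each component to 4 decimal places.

0.3121, 0.5091

Euler on (p,q): p_{n+1} = p_n + h·p', q_{n+1} = q_n + h·q'.
0.000000: (0.200000, 0.590000); f=(0.590000, -0.426000) → (0.312100, 0.509060)
(p(0.19), q(0.19)) ≈ (0.3121, 0.5091)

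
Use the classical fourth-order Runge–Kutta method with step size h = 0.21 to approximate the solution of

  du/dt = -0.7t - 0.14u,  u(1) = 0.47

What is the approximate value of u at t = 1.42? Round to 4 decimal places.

0.0971

RK4: k1 = f(t_n, u_n); k2 = f(t_n + h/2, u_n + (h/2)·k1); k3 = f(t_n + h/2, u_n + (h/2)·k2); k4 = f(t_n + h, u_n + h·k3); u_{n+1} = u_n + (h/6)·(k1 + 2k2 + 2k3 + k4).
t=1.000000, u=0.470000:
  k1 = f(1.000000, 0.470000) = -0.765800
  k2 = f(1.105000, 0.389591) = -0.828043
  k3 = f(1.105000, 0.383056) = -0.827128
  k4 = f(1.210000, 0.296303) = -0.888482
  u ← 0.470000 + (0.21/6)·(k1 + 2k2 + 2k3 + k4) = 0.296238
t=1.210000, u=0.296238:
  k1 = f(1.210000, 0.296238) = -0.888473
  k2 = f(1.315000, 0.202948) = -0.948913
  k3 = f(1.315000, 0.196602) = -0.948024
  k4 = f(1.420000, 0.097153) = -1.007601
  u ← 0.296238 + (0.21/6)·(k1 + 2k2 + 2k3 + k4) = 0.097090
u(1.42) ≈ 0.0971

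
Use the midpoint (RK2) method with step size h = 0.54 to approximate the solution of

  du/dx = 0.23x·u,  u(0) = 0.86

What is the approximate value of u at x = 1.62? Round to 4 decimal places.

Midpoint: k1 = f(x_n, u_n); k2 = f(x_n + h/2, u_n + (h/2)·k1); u_{n+1} = u_n + h·k2.
x=0.000000, u=0.860000:
  k1 = f(0.000000, 0.860000) = 0.000000
  k2 = f(0.270000, 0.860000) = 0.053406
  u ← 0.860000 + 0.54·0.053406 = 0.888839
x=0.540000, u=0.888839:
  k1 = f(0.540000, 0.888839) = 0.110394
  k2 = f(0.810000, 0.918646) = 0.171144
  u ← 0.888839 + 0.54·0.171144 = 0.981257
x=1.080000, u=0.981257:
  k1 = f(1.080000, 0.981257) = 0.243744
  k2 = f(1.350000, 1.047068) = 0.325115
  u ← 0.981257 + 0.54·0.325115 = 1.156819
u(1.62) ≈ 1.1568

1.1568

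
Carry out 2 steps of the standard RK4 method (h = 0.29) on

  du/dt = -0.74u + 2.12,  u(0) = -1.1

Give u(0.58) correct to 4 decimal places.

RK4: k1 = f(t_n, u_n); k2 = f(t_n + h/2, u_n + (h/2)·k1); k3 = f(t_n + h/2, u_n + (h/2)·k2); k4 = f(t_n + h, u_n + h·k3); u_{n+1} = u_n + (h/6)·(k1 + 2k2 + 2k3 + k4).
t=0.000000, u=-1.100000:
  k1 = f(0.000000, -1.100000) = 2.934000
  k2 = f(0.145000, -0.674570) = 2.619182
  k3 = f(0.145000, -0.720219) = 2.652962
  k4 = f(0.290000, -0.330641) = 2.364674
  u ← -1.100000 + (0.29/6)·(k1 + 2k2 + 2k3 + k4) = -0.334257
t=0.290000, u=-0.334257:
  k1 = f(0.290000, -0.334257) = 2.367350
  k2 = f(0.435000, 0.009009) = 2.113333
  k3 = f(0.435000, -0.027824) = 2.140589
  k4 = f(0.580000, 0.286514) = 1.907980
  u ← -0.334257 + (0.29/6)·(k1 + 2k2 + 2k3 + k4) = 0.283597
u(0.58) ≈ 0.2836

0.2836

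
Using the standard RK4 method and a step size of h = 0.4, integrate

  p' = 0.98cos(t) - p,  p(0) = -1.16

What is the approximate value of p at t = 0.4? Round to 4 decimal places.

-0.4641

RK4: k1 = f(t_n, p_n); k2 = f(t_n + h/2, p_n + (h/2)·k1); k3 = f(t_n + h/2, p_n + (h/2)·k2); k4 = f(t_n + h, p_n + h·k3); p_{n+1} = p_n + (h/6)·(k1 + 2k2 + 2k3 + k4).
t=0.000000, p=-1.160000:
  k1 = f(0.000000, -1.160000) = 2.140000
  k2 = f(0.200000, -0.732000) = 1.692465
  k3 = f(0.200000, -0.821507) = 1.781972
  k4 = f(0.400000, -0.447211) = 1.349851
  p ← -1.160000 + (0.4/6)·(k1 + 2k2 + 2k3 + k4) = -0.464085
p(0.4) ≈ -0.4641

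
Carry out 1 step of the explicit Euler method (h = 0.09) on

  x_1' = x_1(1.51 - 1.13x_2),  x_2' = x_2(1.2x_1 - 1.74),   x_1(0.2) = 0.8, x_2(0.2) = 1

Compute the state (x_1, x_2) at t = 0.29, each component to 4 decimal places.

Euler on (x_1,x_2): x_1_{n+1} = x_1_n + h·x_1', x_2_{n+1} = x_2_n + h·x_2'.
0.200000: (0.800000, 1.000000); f=(0.304000, -0.780000) → (0.827360, 0.929800)
(x_1(0.29), x_2(0.29)) ≈ (0.8274, 0.9298)

0.8274, 0.9298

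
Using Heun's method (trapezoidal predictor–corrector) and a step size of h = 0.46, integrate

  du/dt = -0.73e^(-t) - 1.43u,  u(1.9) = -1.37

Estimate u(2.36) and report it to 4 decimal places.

-0.7897

Heun: k1 = f(t_n, u_n); k2 = f(t_n + h, u_n + h·k1); u_{n+1} = u_n + (h/2)·(k1 + k2).
t=1.900000, u=-1.370000:
  k1 = f(1.900000, -1.370000) = 1.849915
  k2 = f(2.360000, -0.519039) = 0.673299
  u ← -1.370000 + (0.46/2)·(1.849915 + 0.673299) = -0.789661
u(2.36) ≈ -0.7897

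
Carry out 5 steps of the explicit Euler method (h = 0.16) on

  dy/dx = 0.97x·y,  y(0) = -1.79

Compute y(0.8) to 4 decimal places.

-2.2745

Euler: y_{n+1} = y_n + h·f(x_n, y_n).
x=0.000000, y=-1.790000: f=0.000000 → y ← -1.790000 + 0.16·0.000000 = -1.790000
x=0.160000, y=-1.790000: f=-0.277808 → y ← -1.790000 + 0.16·(-0.277808) = -1.834449
x=0.320000, y=-1.834449: f=-0.569413 → y ← -1.834449 + 0.16·(-0.569413) = -1.925555
x=0.480000, y=-1.925555: f=-0.896539 → y ← -1.925555 + 0.16·(-0.896539) = -2.069002
x=0.640000, y=-2.069002: f=-1.284436 → y ← -2.069002 + 0.16·(-1.284436) = -2.274511
y(0.8) ≈ -2.2745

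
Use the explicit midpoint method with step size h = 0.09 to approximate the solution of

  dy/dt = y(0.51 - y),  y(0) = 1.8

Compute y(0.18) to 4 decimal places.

Midpoint: k1 = f(t_n, y_n); k2 = f(t_n + h/2, y_n + (h/2)·k1); y_{n+1} = y_n + h·k2.
t=0.000000, y=1.800000:
  k1 = f(0.000000, 1.800000) = -2.322000
  k2 = f(0.045000, 1.695510) = -2.010044
  y ← 1.800000 + 0.09·(-2.010044) = 1.619096
t=0.090000, y=1.619096:
  k1 = f(0.090000, 1.619096) = -1.795733
  k2 = f(0.135000, 1.538288) = -1.581803
  y ← 1.619096 + 0.09·(-1.581803) = 1.476734
y(0.18) ≈ 1.4767

1.4767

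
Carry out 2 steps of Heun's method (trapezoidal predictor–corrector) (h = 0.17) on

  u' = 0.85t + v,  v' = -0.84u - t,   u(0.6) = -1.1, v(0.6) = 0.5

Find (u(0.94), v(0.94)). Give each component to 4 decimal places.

-0.6980, 0.4988

Heun on (u,v): k1 = f(t_n, state_n); k2 = f(t_n + h, state_n + h·k1); state_{n+1} = state_n + (h/2)·(k1 + k2).
0.600000: (-1.100000, 0.500000)
  k1 = (1.010000, 0.324000)
  predictor → (-0.928300, 0.555080)
  k2 = (1.209580, 0.009772)
  → (-0.911336, 0.528371)
0.770000: (-0.911336, 0.528371)
  k1 = (1.182871, -0.004478)
  predictor → (-0.710248, 0.527609)
  k2 = (1.326609, -0.343392)
  → (-0.698030, 0.498802)
(u(0.94), v(0.94)) ≈ (-0.6980, 0.4988)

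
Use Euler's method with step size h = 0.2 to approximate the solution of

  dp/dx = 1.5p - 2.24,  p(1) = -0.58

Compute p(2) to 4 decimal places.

Euler: p_{n+1} = p_n + h·f(x_n, p_n).
x=1.000000, p=-0.580000: f=-3.110000 → p ← -0.580000 + 0.2·(-3.110000) = -1.202000
x=1.200000, p=-1.202000: f=-4.043000 → p ← -1.202000 + 0.2·(-4.043000) = -2.010600
x=1.400000, p=-2.010600: f=-5.255900 → p ← -2.010600 + 0.2·(-5.255900) = -3.061780
x=1.600000, p=-3.061780: f=-6.832670 → p ← -3.061780 + 0.2·(-6.832670) = -4.428314
x=1.800000, p=-4.428314: f=-8.882471 → p ← -4.428314 + 0.2·(-8.882471) = -6.204808
p(2) ≈ -6.2048

-6.2048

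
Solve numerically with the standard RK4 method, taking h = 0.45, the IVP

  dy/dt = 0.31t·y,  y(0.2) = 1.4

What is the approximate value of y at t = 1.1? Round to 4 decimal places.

1.6784

RK4: k1 = f(t_n, y_n); k2 = f(t_n + h/2, y_n + (h/2)·k1); k3 = f(t_n + h/2, y_n + (h/2)·k2); k4 = f(t_n + h, y_n + h·k3); y_{n+1} = y_n + (h/6)·(k1 + 2k2 + 2k3 + k4).
t=0.200000, y=1.400000:
  k1 = f(0.200000, 1.400000) = 0.086800
  k2 = f(0.425000, 1.419530) = 0.187023
  k3 = f(0.425000, 1.442080) = 0.189994
  k4 = f(0.650000, 1.485497) = 0.299328
  y ← 1.400000 + (0.45/6)·(k1 + 2k2 + 2k3 + k4) = 1.485512
t=0.650000, y=1.485512:
  k1 = f(0.650000, 1.485512) = 0.299331
  k2 = f(0.875000, 1.552862) = 0.421214
  k3 = f(0.875000, 1.580285) = 0.428652
  k4 = f(1.100000, 1.678406) = 0.572336
  y ← 1.485512 + (0.45/6)·(k1 + 2k2 + 2k3 + k4) = 1.678367
y(1.1) ≈ 1.6784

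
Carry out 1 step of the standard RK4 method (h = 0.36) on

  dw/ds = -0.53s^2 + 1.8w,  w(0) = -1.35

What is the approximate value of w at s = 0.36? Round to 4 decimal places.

RK4: k1 = f(s_n, w_n); k2 = f(s_n + h/2, w_n + (h/2)·k1); k3 = f(s_n + h/2, w_n + (h/2)·k2); k4 = f(s_n + h, w_n + h·k3); w_{n+1} = w_n + (h/6)·(k1 + 2k2 + 2k3 + k4).
s=0.000000, w=-1.350000:
  k1 = f(0.000000, -1.350000) = -2.430000
  k2 = f(0.180000, -1.787400) = -3.234492
  k3 = f(0.180000, -1.932209) = -3.495147
  k4 = f(0.360000, -2.608253) = -4.763544
  w ← -1.350000 + (0.36/6)·(k1 + 2k2 + 2k3 + k4) = -2.589169
w(0.36) ≈ -2.5892

-2.5892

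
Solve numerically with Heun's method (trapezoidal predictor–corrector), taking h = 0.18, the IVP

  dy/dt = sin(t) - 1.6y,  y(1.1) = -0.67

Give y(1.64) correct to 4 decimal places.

Heun: k1 = f(t_n, y_n); k2 = f(t_n + h, y_n + h·k1); y_{n+1} = y_n + (h/2)·(k1 + k2).
t=1.100000, y=-0.670000:
  k1 = f(1.100000, -0.670000) = 1.963207
  k2 = f(1.280000, -0.316623) = 1.464612
  y ← -0.670000 + (0.18/2)·(1.963207 + 1.464612) = -0.361496
t=1.280000, y=-0.361496:
  k1 = f(1.280000, -0.361496) = 1.536410
  k2 = f(1.460000, -0.084942) = 1.129776
  y ← -0.361496 + (0.18/2)·(1.536410 + 1.129776) = -0.121539
t=1.460000, y=-0.121539:
  k1 = f(1.460000, -0.121539) = 1.188332
  k2 = f(1.640000, 0.092360) = 0.849830
  y ← -0.121539 + (0.18/2)·(1.188332 + 0.849830) = 0.061895
y(1.64) ≈ 0.0619

0.0619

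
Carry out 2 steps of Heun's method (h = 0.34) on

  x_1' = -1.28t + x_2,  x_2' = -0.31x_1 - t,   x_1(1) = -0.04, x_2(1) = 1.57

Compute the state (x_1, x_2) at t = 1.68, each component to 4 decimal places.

-0.4076, 0.6752

Heun on (x_1,x_2): k1 = f(t_n, state_n); k2 = f(t_n + h, state_n + h·k1); state_{n+1} = state_n + (h/2)·(k1 + k2).
1.000000: (-0.040000, 1.570000)
  k1 = (0.290000, -0.987600)
  predictor → (0.058600, 1.234216)
  k2 = (-0.480984, -1.358166)
  → (-0.072467, 1.171220)
1.340000: (-0.072467, 1.171220)
  k1 = (-0.543980, -1.317535)
  predictor → (-0.257421, 0.723258)
  k2 = (-1.427142, -1.600200)
  → (-0.407558, 0.675205)
(x_1(1.68), x_2(1.68)) ≈ (-0.4076, 0.6752)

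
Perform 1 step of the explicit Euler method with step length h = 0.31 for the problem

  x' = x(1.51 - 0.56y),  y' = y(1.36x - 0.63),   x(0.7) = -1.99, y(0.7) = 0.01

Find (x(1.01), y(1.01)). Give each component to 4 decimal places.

Euler on (x,y): x_{n+1} = x_n + h·x', y_{n+1} = y_n + h·y'.
0.700000: (-1.990000, 0.010000); f=(-2.993756, -0.033364) → (-2.918064, -0.000343)
(x(1.01), y(1.01)) ≈ (-2.9181, -0.0003)

-2.9181, -0.0003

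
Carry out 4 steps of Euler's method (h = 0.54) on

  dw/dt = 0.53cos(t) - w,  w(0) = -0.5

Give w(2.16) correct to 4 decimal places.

Euler: w_{n+1} = w_n + h·f(t_n, w_n).
t=0.000000, w=-0.500000: f=1.030000 → w ← -0.500000 + 0.54·1.030000 = 0.056200
t=0.540000, w=0.056200: f=0.398386 → w ← 0.056200 + 0.54·0.398386 = 0.271328
t=1.080000, w=0.271328: f=-0.021524 → w ← 0.271328 + 0.54·(-0.021524) = 0.259705
t=1.620000, w=0.259705: f=-0.285773 → w ← 0.259705 + 0.54·(-0.285773) = 0.105388
w(2.16) ≈ 0.1054

0.1054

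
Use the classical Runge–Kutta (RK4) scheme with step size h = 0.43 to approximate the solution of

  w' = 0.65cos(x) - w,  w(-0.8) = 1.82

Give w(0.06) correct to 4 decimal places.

RK4: k1 = f(x_n, w_n); k2 = f(x_n + h/2, w_n + (h/2)·k1); k3 = f(x_n + h/2, w_n + (h/2)·k2); k4 = f(x_n + h, w_n + h·k3); w_{n+1} = w_n + (h/6)·(k1 + 2k2 + 2k3 + k4).
x=-0.800000, w=1.820000:
  k1 = f(-0.800000, 1.820000) = -1.367141
  k2 = f(-0.585000, 1.526065) = -0.984152
  k3 = f(-0.585000, 1.608407) = -1.066494
  k4 = f(-0.370000, 1.361407) = -0.755395
  w ← 1.820000 + (0.43/6)·(k1 + 2k2 + 2k3 + k4) = 1.373959
x=-0.370000, w=1.373959:
  k1 = f(-0.370000, 1.373959) = -0.767946
  k2 = f(-0.155000, 1.208851) = -0.566643
  k3 = f(-0.155000, 1.252131) = -0.609923
  k4 = f(0.060000, 1.111692) = -0.462862
  w ← 1.373959 + (0.43/6)·(k1 + 2k2 + 2k3 + k4) = 1.117110
w(0.06) ≈ 1.1171

1.1171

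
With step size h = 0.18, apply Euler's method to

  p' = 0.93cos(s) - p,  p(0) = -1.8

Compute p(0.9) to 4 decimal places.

-0.1519

Euler: p_{n+1} = p_n + h·f(s_n, p_n).
s=0.000000, p=-1.800000: f=2.730000 → p ← -1.800000 + 0.18·2.730000 = -1.308600
s=0.180000, p=-1.308600: f=2.223575 → p ← -1.308600 + 0.18·2.223575 = -0.908357
s=0.360000, p=-0.908357: f=1.778741 → p ← -0.908357 + 0.18·1.778741 = -0.588183
s=0.540000, p=-0.588183: f=1.385852 → p ← -0.588183 + 0.18·1.385852 = -0.338730
s=0.720000, p=-0.338730: f=1.037909 → p ← -0.338730 + 0.18·1.037909 = -0.151906
p(0.9) ≈ -0.1519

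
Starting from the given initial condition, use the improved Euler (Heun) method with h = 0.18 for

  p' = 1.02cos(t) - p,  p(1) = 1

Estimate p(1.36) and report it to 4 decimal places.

0.8104

Heun: k1 = f(t_n, p_n); k2 = f(t_n + h, p_n + h·k1); p_{n+1} = p_n + (h/2)·(k1 + k2).
t=1.000000, p=1.000000:
  k1 = f(1.000000, 1.000000) = -0.448892
  k2 = f(1.180000, 0.919200) = -0.530656
  p ← 1.000000 + (0.18/2)·(-0.448892 + (-0.530656)) = 0.911841
t=1.180000, p=0.911841:
  k1 = f(1.180000, 0.911841) = -0.523297
  k2 = f(1.360000, 0.817647) = -0.604224
  p ← 0.911841 + (0.18/2)·(-0.523297 + (-0.604224)) = 0.810364
p(1.36) ≈ 0.8104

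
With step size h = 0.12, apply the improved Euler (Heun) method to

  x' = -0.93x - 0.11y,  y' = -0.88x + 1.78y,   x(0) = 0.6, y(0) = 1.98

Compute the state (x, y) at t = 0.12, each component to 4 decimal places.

Heun on (x,y): k1 = f(t_n, state_n); k2 = f(t_n + h, state_n + h·k1); state_{n+1} = state_n + (h/2)·(k1 + k2).
0.000000: (0.600000, 1.980000)
  k1 = (-0.775800, 2.996400)
  predictor → (0.506904, 2.339568)
  k2 = (-0.728773, 3.718356)
  → (0.509726, 2.382885)
(x(0.12), y(0.12)) ≈ (0.5097, 2.3829)

0.5097, 2.3829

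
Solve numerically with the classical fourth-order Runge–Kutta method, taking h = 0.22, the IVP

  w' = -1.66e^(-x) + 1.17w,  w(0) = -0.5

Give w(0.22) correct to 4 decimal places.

RK4: k1 = f(x_n, w_n); k2 = f(x_n + h/2, w_n + (h/2)·k1); k3 = f(x_n + h/2, w_n + (h/2)·k2); k4 = f(x_n + h, w_n + h·k3); w_{n+1} = w_n + (h/6)·(k1 + 2k2 + 2k3 + k4).
x=0.000000, w=-0.500000:
  k1 = f(0.000000, -0.500000) = -2.245000
  k2 = f(0.110000, -0.746950) = -2.361016
  k3 = f(0.110000, -0.759712) = -2.375947
  k4 = f(0.220000, -1.022708) = -2.528750
  w ← -0.500000 + (0.22/6)·(k1 + 2k2 + 2k3 + k4) = -1.022415
w(0.22) ≈ -1.0224

-1.0224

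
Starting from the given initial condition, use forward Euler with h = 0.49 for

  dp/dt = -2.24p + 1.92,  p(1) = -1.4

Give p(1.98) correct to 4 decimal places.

Euler: p_{n+1} = p_n + h·f(t_n, p_n).
t=1.000000, p=-1.400000: f=5.056000 → p ← -1.400000 + 0.49·5.056000 = 1.077440
t=1.490000, p=1.077440: f=-0.493466 → p ← 1.077440 + 0.49·(-0.493466) = 0.835642
p(1.98) ≈ 0.8356

0.8356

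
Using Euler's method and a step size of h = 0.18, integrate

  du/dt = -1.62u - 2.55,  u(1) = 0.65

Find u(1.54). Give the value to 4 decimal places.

Euler: u_{n+1} = u_n + h·f(t_n, u_n).
t=1.000000, u=0.650000: f=-3.603000 → u ← 0.650000 + 0.18·(-3.603000) = 0.001460
t=1.180000, u=0.001460: f=-2.552365 → u ← 0.001460 + 0.18·(-2.552365) = -0.457966
t=1.360000, u=-0.457966: f=-1.808096 → u ← -0.457966 + 0.18·(-1.808096) = -0.783423
u(1.54) ≈ -0.7834

-0.7834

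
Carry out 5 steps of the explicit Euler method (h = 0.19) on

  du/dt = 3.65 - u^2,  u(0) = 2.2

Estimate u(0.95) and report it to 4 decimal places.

Euler: u_{n+1} = u_n + h·f(t_n, u_n).
t=0.000000, u=2.200000: f=-1.190000 → u ← 2.200000 + 0.19·(-1.190000) = 1.973900
t=0.190000, u=1.973900: f=-0.246281 → u ← 1.973900 + 0.19·(-0.246281) = 1.927107
t=0.380000, u=1.927107: f=-0.063740 → u ← 1.927107 + 0.19·(-0.063740) = 1.914996
t=0.570000, u=1.914996: f=-0.017210 → u ← 1.914996 + 0.19·(-0.017210) = 1.911726
t=0.760000, u=1.911726: f=-0.004697 → u ← 1.911726 + 0.19·(-0.004697) = 1.910834
u(0.95) ≈ 1.9108

1.9108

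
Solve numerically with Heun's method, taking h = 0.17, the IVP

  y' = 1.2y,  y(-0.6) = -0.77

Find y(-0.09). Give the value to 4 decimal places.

-1.4148

Heun: k1 = f(x_n, y_n); k2 = f(x_n + h, y_n + h·k1); y_{n+1} = y_n + (h/2)·(k1 + k2).
x=-0.600000, y=-0.770000:
  k1 = f(-0.600000, -0.770000) = -0.924000
  k2 = f(-0.430000, -0.927080) = -1.112496
  y ← -0.770000 + (0.17/2)·(-0.924000 + (-1.112496)) = -0.943102
x=-0.430000, y=-0.943102:
  k1 = f(-0.430000, -0.943102) = -1.131723
  k2 = f(-0.260000, -1.135495) = -1.362594
  y ← -0.943102 + (0.17/2)·(-1.131723 + (-1.362594)) = -1.155119
x=-0.260000, y=-1.155119:
  k1 = f(-0.260000, -1.155119) = -1.386143
  k2 = f(-0.090000, -1.390763) = -1.668916
  y ← -1.155119 + (0.17/2)·(-1.386143 + (-1.668916)) = -1.414799
y(-0.09) ≈ -1.4148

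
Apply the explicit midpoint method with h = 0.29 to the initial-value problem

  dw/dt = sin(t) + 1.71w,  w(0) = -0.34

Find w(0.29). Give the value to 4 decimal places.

-0.5085

Midpoint: k1 = f(t_n, w_n); k2 = f(t_n + h/2, w_n + (h/2)·k1); w_{n+1} = w_n + h·k2.
t=0.000000, w=-0.340000:
  k1 = f(0.000000, -0.340000) = -0.581400
  k2 = f(0.145000, -0.424303) = -0.581066
  w ← -0.340000 + 0.29·(-0.581066) = -0.508509
w(0.29) ≈ -0.5085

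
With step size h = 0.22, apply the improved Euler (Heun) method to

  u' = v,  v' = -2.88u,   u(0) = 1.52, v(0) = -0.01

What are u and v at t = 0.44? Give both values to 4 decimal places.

1.0995, -1.7992

Heun on (u,v): k1 = f(t_n, state_n); k2 = f(t_n + h, state_n + h·k1); state_{n+1} = state_n + (h/2)·(k1 + k2).
0.000000: (1.520000, -0.010000)
  k1 = (-0.010000, -4.377600)
  predictor → (1.517800, -0.973072)
  k2 = (-0.973072, -4.371264)
  → (1.411862, -0.972375)
0.220000: (1.411862, -0.972375)
  k1 = (-0.972375, -4.066163)
  predictor → (1.197940, -1.866931)
  k2 = (-1.866931, -3.450066)
  → (1.099538, -1.799160)
(u(0.44), v(0.44)) ≈ (1.0995, -1.7992)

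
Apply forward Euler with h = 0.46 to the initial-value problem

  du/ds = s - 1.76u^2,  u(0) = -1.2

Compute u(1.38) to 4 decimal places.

Euler: u_{n+1} = u_n + h·f(s_n, u_n).
s=0.000000, u=-1.200000: f=-2.534400 → u ← -1.200000 + 0.46·(-2.534400) = -2.365824
s=0.460000, u=-2.365824: f=-9.390937 → u ← -2.365824 + 0.46·(-9.390937) = -6.685655
s=0.920000, u=-6.685655: f=-77.748448 → u ← -6.685655 + 0.46·(-77.748448) = -42.449941
u(1.38) ≈ -42.4499

-42.4499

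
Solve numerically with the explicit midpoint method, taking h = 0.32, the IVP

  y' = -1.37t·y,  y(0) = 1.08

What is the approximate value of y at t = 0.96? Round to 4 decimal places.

0.5642

Midpoint: k1 = f(t_n, y_n); k2 = f(t_n + h/2, y_n + (h/2)·k1); y_{n+1} = y_n + h·k2.
t=0.000000, y=1.080000:
  k1 = f(0.000000, 1.080000) = 0.000000
  k2 = f(0.160000, 1.080000) = -0.236736
  y ← 1.080000 + 0.32·(-0.236736) = 1.004244
t=0.320000, y=1.004244:
  k1 = f(0.320000, 1.004244) = -0.440261
  k2 = f(0.480000, 0.933803) = -0.614069
  y ← 1.004244 + 0.32·(-0.614069) = 0.807742
t=0.640000, y=0.807742:
  k1 = f(0.640000, 0.807742) = -0.708229
  k2 = f(0.800000, 0.694426) = -0.761091
  y ← 0.807742 + 0.32·(-0.761091) = 0.564193
y(0.96) ≈ 0.5642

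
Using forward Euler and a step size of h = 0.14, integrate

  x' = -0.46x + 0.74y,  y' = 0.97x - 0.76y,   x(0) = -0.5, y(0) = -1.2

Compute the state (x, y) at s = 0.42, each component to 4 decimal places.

Euler on (x,y): x_{n+1} = x_n + h·x', y_{n+1} = y_n + h·y'.
0.000000: (-0.500000, -1.200000); f=(-0.658000, 0.427000) → (-0.592120, -1.140220)
0.140000: (-0.592120, -1.140220); f=(-0.571388, 0.292211) → (-0.672114, -1.099310)
0.280000: (-0.672114, -1.099310); f=(-0.504317, 0.183525) → (-0.742719, -1.073617)
(x(0.42), y(0.42)) ≈ (-0.7427, -1.0736)

-0.7427, -1.0736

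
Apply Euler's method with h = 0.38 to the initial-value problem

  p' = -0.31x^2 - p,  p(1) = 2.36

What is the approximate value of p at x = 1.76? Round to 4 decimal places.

0.6098

Euler: p_{n+1} = p_n + h·f(x_n, p_n).
x=1.000000, p=2.360000: f=-2.670000 → p ← 2.360000 + 0.38·(-2.670000) = 1.345400
x=1.380000, p=1.345400: f=-1.935764 → p ← 1.345400 + 0.38·(-1.935764) = 0.609810
p(1.76) ≈ 0.6098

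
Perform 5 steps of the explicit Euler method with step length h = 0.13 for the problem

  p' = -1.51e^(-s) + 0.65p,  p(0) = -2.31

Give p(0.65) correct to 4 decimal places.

Euler: p_{n+1} = p_n + h·f(s_n, p_n).
s=0.000000, p=-2.310000: f=-3.011500 → p ← -2.310000 + 0.13·(-3.011500) = -2.701495
s=0.130000, p=-2.701495: f=-3.081896 → p ← -2.701495 + 0.13·(-3.081896) = -3.102141
s=0.260000, p=-3.102141: f=-3.180680 → p ← -3.102141 + 0.13·(-3.180680) = -3.515630
s=0.390000, p=-3.515630: f=-3.307515 → p ← -3.515630 + 0.13·(-3.307515) = -3.945607
s=0.520000, p=-3.945607: f=-3.462370 → p ← -3.945607 + 0.13·(-3.462370) = -4.395715
p(0.65) ≈ -4.3957

-4.3957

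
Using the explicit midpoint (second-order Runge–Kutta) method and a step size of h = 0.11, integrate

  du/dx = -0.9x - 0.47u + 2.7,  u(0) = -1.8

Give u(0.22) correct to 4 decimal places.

Midpoint: k1 = f(x_n, u_n); k2 = f(x_n + h/2, u_n + (h/2)·k1); u_{n+1} = u_n + h·k2.
x=0.000000, u=-1.800000:
  k1 = f(0.000000, -1.800000) = 3.546000
  k2 = f(0.055000, -1.604970) = 3.404836
  u ← -1.800000 + 0.11·3.404836 = -1.425468
x=0.110000, u=-1.425468:
  k1 = f(0.110000, -1.425468) = 3.270970
  k2 = f(0.165000, -1.245565) = 3.136915
  u ← -1.425468 + 0.11·3.136915 = -1.080407
u(0.22) ≈ -1.0804

-1.0804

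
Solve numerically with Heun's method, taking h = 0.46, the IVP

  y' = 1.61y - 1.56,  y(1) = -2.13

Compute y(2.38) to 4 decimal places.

-24.3787

Heun: k1 = f(x_n, y_n); k2 = f(x_n + h, y_n + h·k1); y_{n+1} = y_n + (h/2)·(k1 + k2).
x=1.000000, y=-2.130000:
  k1 = f(1.000000, -2.130000) = -4.989300
  k2 = f(1.460000, -4.425078) = -8.684376
  y ← -2.130000 + (0.46/2)·(-4.989300 + (-8.684376)) = -5.274945
x=1.460000, y=-5.274945:
  k1 = f(1.460000, -5.274945) = -10.052662
  k2 = f(1.920000, -9.899170) = -17.497664
  y ← -5.274945 + (0.46/2)·(-10.052662 + (-17.497664)) = -11.611520
x=1.920000, y=-11.611520:
  k1 = f(1.920000, -11.611520) = -20.254548
  k2 = f(2.380000, -20.928612) = -35.255066
  y ← -11.611520 + (0.46/2)·(-20.254548 + (-35.255066)) = -24.378731
y(2.38) ≈ -24.3787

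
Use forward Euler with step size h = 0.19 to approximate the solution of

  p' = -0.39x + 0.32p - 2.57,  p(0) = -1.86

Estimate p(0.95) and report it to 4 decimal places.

Euler: p_{n+1} = p_n + h·f(x_n, p_n).
x=0.000000, p=-1.860000: f=-3.165200 → p ← -1.860000 + 0.19·(-3.165200) = -2.461388
x=0.190000, p=-2.461388: f=-3.431744 → p ← -2.461388 + 0.19·(-3.431744) = -3.113419
x=0.380000, p=-3.113419: f=-3.714494 → p ← -3.113419 + 0.19·(-3.714494) = -3.819173
x=0.570000, p=-3.819173: f=-4.014435 → p ← -3.819173 + 0.19·(-4.014435) = -4.581916
x=0.760000, p=-4.581916: f=-4.332613 → p ← -4.581916 + 0.19·(-4.332613) = -5.405113
p(0.95) ≈ -5.4051

-5.4051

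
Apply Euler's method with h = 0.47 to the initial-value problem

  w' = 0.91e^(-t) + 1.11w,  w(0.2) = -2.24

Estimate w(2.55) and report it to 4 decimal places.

Euler: w_{n+1} = w_n + h·f(t_n, w_n).
t=0.200000, w=-2.240000: f=-1.741355 → w ← -2.240000 + 0.47·(-1.741355) = -3.058437
t=0.670000, w=-3.058437: f=-2.929210 → w ← -3.058437 + 0.47·(-2.929210) = -4.435166
t=1.140000, w=-4.435166: f=-4.631999 → w ← -4.435166 + 0.47·(-4.631999) = -6.612205
t=1.610000, w=-6.612205: f=-7.157650 → w ← -6.612205 + 0.47·(-7.157650) = -9.976300
t=2.080000, w=-9.976300: f=-10.960007 → w ← -9.976300 + 0.47·(-10.960007) = -15.127503
w(2.55) ≈ -15.1275

-15.1275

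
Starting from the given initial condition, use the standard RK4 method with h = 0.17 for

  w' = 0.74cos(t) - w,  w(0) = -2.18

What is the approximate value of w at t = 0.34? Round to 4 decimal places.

RK4: k1 = f(t_n, w_n); k2 = f(t_n + h/2, w_n + (h/2)·k1); k3 = f(t_n + h/2, w_n + (h/2)·k2); k4 = f(t_n + h, w_n + h·k3); w_{n+1} = w_n + (h/6)·(k1 + 2k2 + 2k3 + k4).
t=0.000000, w=-2.180000:
  k1 = f(0.000000, -2.180000) = 2.920000
  k2 = f(0.085000, -1.931800) = 2.669128
  k3 = f(0.085000, -1.953124) = 2.690452
  k4 = f(0.170000, -1.722623) = 2.451956
  w ← -2.180000 + (0.17/6)·(k1 + 2k2 + 2k3 + k4) = -1.724085
t=0.170000, w=-1.724085:
  k1 = f(0.170000, -1.724085) = 2.453418
  k2 = f(0.255000, -1.515544) = 2.231615
  k3 = f(0.255000, -1.534398) = 2.250469
  k4 = f(0.340000, -1.341505) = 2.039144
  w ← -1.724085 + (0.17/6)·(k1 + 2k2 + 2k3 + k4) = -1.342811
w(0.34) ≈ -1.3428

-1.3428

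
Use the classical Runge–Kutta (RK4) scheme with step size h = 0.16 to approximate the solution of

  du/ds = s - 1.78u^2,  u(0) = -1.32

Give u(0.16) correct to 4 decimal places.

RK4: k1 = f(s_n, u_n); k2 = f(s_n + h/2, u_n + (h/2)·k1); k3 = f(s_n + h/2, u_n + (h/2)·k2); k4 = f(s_n + h, u_n + h·k3); u_{n+1} = u_n + (h/6)·(k1 + 2k2 + 2k3 + k4).
s=0.000000, u=-1.320000:
  k1 = f(0.000000, -1.320000) = -3.101472
  k2 = f(0.080000, -1.568118) = -4.297008
  k3 = f(0.080000, -1.663761) = -4.847217
  k4 = f(0.160000, -2.095555) = -7.656602
  u ← -1.320000 + (0.16/6)·(k1 + 2k2 + 2k3 + k4) = -2.094574
u(0.16) ≈ -2.0946

-2.0946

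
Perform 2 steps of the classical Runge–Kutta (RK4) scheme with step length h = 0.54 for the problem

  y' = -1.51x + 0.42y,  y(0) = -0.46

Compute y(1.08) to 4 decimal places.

-1.7543

RK4: k1 = f(x_n, y_n); k2 = f(x_n + h/2, y_n + (h/2)·k1); k3 = f(x_n + h/2, y_n + (h/2)·k2); k4 = f(x_n + h, y_n + h·k3); y_{n+1} = y_n + (h/6)·(k1 + 2k2 + 2k3 + k4).
x=0.000000, y=-0.460000:
  k1 = f(0.000000, -0.460000) = -0.193200
  k2 = f(0.270000, -0.512164) = -0.622809
  k3 = f(0.270000, -0.628158) = -0.671527
  k4 = f(0.540000, -0.822624) = -1.160902
  y ← -0.460000 + (0.54/6)·(k1 + 2k2 + 2k3 + k4) = -0.814850
x=0.540000, y=-0.814850:
  k1 = f(0.540000, -0.814850) = -1.157637
  k2 = f(0.810000, -1.127412) = -1.696613
  k3 = f(0.810000, -1.272935) = -1.757733
  k4 = f(1.080000, -1.764025) = -2.371691
  y ← -0.814850 + (0.54/6)·(k1 + 2k2 + 2k3 + k4) = -1.754271
y(1.08) ≈ -1.7543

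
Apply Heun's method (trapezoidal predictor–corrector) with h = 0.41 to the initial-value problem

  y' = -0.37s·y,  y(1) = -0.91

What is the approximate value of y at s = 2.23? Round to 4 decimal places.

-0.4400

Heun: k1 = f(s_n, y_n); k2 = f(s_n + h, y_n + h·k1); y_{n+1} = y_n + (h/2)·(k1 + k2).
s=1.000000, y=-0.910000:
  k1 = f(1.000000, -0.910000) = 0.336700
  k2 = f(1.410000, -0.771953) = 0.402728
  y ← -0.910000 + (0.41/2)·(0.336700 + 0.402728) = -0.758417
s=1.410000, y=-0.758417:
  k1 = f(1.410000, -0.758417) = 0.395666
  k2 = f(1.820000, -0.596194) = 0.401477
  y ← -0.758417 + (0.41/2)·(0.395666 + 0.401477) = -0.595003
s=1.820000, y=-0.595003:
  k1 = f(1.820000, -0.595003) = 0.400675
  k2 = f(2.230000, -0.430726) = 0.355392
  y ← -0.595003 + (0.41/2)·(0.400675 + 0.355392) = -0.440009
y(2.23) ≈ -0.4400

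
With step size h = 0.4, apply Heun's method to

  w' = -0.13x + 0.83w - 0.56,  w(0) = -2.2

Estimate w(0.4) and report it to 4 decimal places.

-3.3232

Heun: k1 = f(x_n, w_n); k2 = f(x_n + h, w_n + h·k1); w_{n+1} = w_n + (h/2)·(k1 + k2).
x=0.000000, w=-2.200000:
  k1 = f(0.000000, -2.200000) = -2.386000
  k2 = f(0.400000, -3.154400) = -3.230152
  w ← -2.200000 + (0.4/2)·(-2.386000 + (-3.230152)) = -3.323230
w(0.4) ≈ -3.3232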